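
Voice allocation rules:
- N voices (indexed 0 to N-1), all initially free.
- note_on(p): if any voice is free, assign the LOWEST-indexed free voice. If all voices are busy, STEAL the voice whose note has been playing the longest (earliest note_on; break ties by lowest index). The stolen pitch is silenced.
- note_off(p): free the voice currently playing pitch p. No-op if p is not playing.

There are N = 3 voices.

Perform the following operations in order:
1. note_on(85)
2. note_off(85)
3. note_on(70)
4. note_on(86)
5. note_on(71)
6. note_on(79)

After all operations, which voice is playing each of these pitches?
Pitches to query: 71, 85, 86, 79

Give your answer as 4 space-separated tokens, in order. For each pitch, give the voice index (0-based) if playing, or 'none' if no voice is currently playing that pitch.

Op 1: note_on(85): voice 0 is free -> assigned | voices=[85 - -]
Op 2: note_off(85): free voice 0 | voices=[- - -]
Op 3: note_on(70): voice 0 is free -> assigned | voices=[70 - -]
Op 4: note_on(86): voice 1 is free -> assigned | voices=[70 86 -]
Op 5: note_on(71): voice 2 is free -> assigned | voices=[70 86 71]
Op 6: note_on(79): all voices busy, STEAL voice 0 (pitch 70, oldest) -> assign | voices=[79 86 71]

Answer: 2 none 1 0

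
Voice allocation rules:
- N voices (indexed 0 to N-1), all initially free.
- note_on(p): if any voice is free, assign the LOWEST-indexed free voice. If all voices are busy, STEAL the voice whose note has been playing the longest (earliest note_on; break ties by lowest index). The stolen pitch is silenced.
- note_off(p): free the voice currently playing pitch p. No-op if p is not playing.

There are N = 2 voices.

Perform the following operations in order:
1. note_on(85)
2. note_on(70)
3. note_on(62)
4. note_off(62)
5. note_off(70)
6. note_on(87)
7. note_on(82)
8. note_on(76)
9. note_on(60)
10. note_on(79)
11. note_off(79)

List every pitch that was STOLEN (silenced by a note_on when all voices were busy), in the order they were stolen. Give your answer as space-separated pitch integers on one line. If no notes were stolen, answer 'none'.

Op 1: note_on(85): voice 0 is free -> assigned | voices=[85 -]
Op 2: note_on(70): voice 1 is free -> assigned | voices=[85 70]
Op 3: note_on(62): all voices busy, STEAL voice 0 (pitch 85, oldest) -> assign | voices=[62 70]
Op 4: note_off(62): free voice 0 | voices=[- 70]
Op 5: note_off(70): free voice 1 | voices=[- -]
Op 6: note_on(87): voice 0 is free -> assigned | voices=[87 -]
Op 7: note_on(82): voice 1 is free -> assigned | voices=[87 82]
Op 8: note_on(76): all voices busy, STEAL voice 0 (pitch 87, oldest) -> assign | voices=[76 82]
Op 9: note_on(60): all voices busy, STEAL voice 1 (pitch 82, oldest) -> assign | voices=[76 60]
Op 10: note_on(79): all voices busy, STEAL voice 0 (pitch 76, oldest) -> assign | voices=[79 60]
Op 11: note_off(79): free voice 0 | voices=[- 60]

Answer: 85 87 82 76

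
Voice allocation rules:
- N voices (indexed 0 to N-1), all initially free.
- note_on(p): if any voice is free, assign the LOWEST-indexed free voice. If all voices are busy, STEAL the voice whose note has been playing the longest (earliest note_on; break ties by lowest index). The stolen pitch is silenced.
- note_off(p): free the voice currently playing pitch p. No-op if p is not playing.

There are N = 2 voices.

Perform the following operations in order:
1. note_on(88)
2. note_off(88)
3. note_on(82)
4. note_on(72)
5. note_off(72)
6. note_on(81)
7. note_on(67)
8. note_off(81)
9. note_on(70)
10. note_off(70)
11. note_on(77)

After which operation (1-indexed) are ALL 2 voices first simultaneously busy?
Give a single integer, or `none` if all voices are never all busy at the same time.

Answer: 4

Derivation:
Op 1: note_on(88): voice 0 is free -> assigned | voices=[88 -]
Op 2: note_off(88): free voice 0 | voices=[- -]
Op 3: note_on(82): voice 0 is free -> assigned | voices=[82 -]
Op 4: note_on(72): voice 1 is free -> assigned | voices=[82 72]
Op 5: note_off(72): free voice 1 | voices=[82 -]
Op 6: note_on(81): voice 1 is free -> assigned | voices=[82 81]
Op 7: note_on(67): all voices busy, STEAL voice 0 (pitch 82, oldest) -> assign | voices=[67 81]
Op 8: note_off(81): free voice 1 | voices=[67 -]
Op 9: note_on(70): voice 1 is free -> assigned | voices=[67 70]
Op 10: note_off(70): free voice 1 | voices=[67 -]
Op 11: note_on(77): voice 1 is free -> assigned | voices=[67 77]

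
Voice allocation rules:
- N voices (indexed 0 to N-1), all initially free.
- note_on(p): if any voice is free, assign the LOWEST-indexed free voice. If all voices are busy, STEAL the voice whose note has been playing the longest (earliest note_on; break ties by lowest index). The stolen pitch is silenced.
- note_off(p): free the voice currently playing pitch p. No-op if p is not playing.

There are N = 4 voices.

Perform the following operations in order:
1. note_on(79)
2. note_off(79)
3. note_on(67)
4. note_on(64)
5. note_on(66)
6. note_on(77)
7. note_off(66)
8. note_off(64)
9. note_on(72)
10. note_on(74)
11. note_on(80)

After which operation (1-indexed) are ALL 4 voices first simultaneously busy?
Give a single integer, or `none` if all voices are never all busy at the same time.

Op 1: note_on(79): voice 0 is free -> assigned | voices=[79 - - -]
Op 2: note_off(79): free voice 0 | voices=[- - - -]
Op 3: note_on(67): voice 0 is free -> assigned | voices=[67 - - -]
Op 4: note_on(64): voice 1 is free -> assigned | voices=[67 64 - -]
Op 5: note_on(66): voice 2 is free -> assigned | voices=[67 64 66 -]
Op 6: note_on(77): voice 3 is free -> assigned | voices=[67 64 66 77]
Op 7: note_off(66): free voice 2 | voices=[67 64 - 77]
Op 8: note_off(64): free voice 1 | voices=[67 - - 77]
Op 9: note_on(72): voice 1 is free -> assigned | voices=[67 72 - 77]
Op 10: note_on(74): voice 2 is free -> assigned | voices=[67 72 74 77]
Op 11: note_on(80): all voices busy, STEAL voice 0 (pitch 67, oldest) -> assign | voices=[80 72 74 77]

Answer: 6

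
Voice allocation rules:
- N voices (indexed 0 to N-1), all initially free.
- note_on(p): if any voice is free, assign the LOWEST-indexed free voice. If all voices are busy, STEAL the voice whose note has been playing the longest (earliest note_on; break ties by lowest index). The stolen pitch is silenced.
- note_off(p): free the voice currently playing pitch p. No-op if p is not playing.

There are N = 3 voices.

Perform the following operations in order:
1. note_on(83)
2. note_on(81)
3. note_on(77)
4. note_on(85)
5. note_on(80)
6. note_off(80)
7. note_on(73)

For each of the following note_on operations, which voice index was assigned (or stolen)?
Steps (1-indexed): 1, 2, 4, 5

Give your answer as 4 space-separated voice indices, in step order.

Answer: 0 1 0 1

Derivation:
Op 1: note_on(83): voice 0 is free -> assigned | voices=[83 - -]
Op 2: note_on(81): voice 1 is free -> assigned | voices=[83 81 -]
Op 3: note_on(77): voice 2 is free -> assigned | voices=[83 81 77]
Op 4: note_on(85): all voices busy, STEAL voice 0 (pitch 83, oldest) -> assign | voices=[85 81 77]
Op 5: note_on(80): all voices busy, STEAL voice 1 (pitch 81, oldest) -> assign | voices=[85 80 77]
Op 6: note_off(80): free voice 1 | voices=[85 - 77]
Op 7: note_on(73): voice 1 is free -> assigned | voices=[85 73 77]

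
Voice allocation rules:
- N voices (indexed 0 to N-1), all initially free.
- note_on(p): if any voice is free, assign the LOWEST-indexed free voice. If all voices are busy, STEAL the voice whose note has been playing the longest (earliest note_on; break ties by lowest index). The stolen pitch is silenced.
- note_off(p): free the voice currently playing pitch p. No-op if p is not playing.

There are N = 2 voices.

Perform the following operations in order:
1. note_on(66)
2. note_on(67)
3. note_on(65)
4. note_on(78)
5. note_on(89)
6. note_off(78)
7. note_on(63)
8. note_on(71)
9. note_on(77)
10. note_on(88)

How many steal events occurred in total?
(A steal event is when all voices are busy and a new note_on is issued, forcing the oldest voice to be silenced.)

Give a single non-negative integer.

Op 1: note_on(66): voice 0 is free -> assigned | voices=[66 -]
Op 2: note_on(67): voice 1 is free -> assigned | voices=[66 67]
Op 3: note_on(65): all voices busy, STEAL voice 0 (pitch 66, oldest) -> assign | voices=[65 67]
Op 4: note_on(78): all voices busy, STEAL voice 1 (pitch 67, oldest) -> assign | voices=[65 78]
Op 5: note_on(89): all voices busy, STEAL voice 0 (pitch 65, oldest) -> assign | voices=[89 78]
Op 6: note_off(78): free voice 1 | voices=[89 -]
Op 7: note_on(63): voice 1 is free -> assigned | voices=[89 63]
Op 8: note_on(71): all voices busy, STEAL voice 0 (pitch 89, oldest) -> assign | voices=[71 63]
Op 9: note_on(77): all voices busy, STEAL voice 1 (pitch 63, oldest) -> assign | voices=[71 77]
Op 10: note_on(88): all voices busy, STEAL voice 0 (pitch 71, oldest) -> assign | voices=[88 77]

Answer: 6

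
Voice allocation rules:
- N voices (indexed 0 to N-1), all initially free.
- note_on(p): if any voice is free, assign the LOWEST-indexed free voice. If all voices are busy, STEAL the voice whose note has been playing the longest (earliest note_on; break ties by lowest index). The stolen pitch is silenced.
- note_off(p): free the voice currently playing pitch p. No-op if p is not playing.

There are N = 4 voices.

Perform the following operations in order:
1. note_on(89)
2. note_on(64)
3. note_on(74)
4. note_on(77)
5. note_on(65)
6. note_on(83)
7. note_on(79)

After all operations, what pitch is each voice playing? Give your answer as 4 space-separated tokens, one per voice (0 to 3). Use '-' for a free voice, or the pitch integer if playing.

Op 1: note_on(89): voice 0 is free -> assigned | voices=[89 - - -]
Op 2: note_on(64): voice 1 is free -> assigned | voices=[89 64 - -]
Op 3: note_on(74): voice 2 is free -> assigned | voices=[89 64 74 -]
Op 4: note_on(77): voice 3 is free -> assigned | voices=[89 64 74 77]
Op 5: note_on(65): all voices busy, STEAL voice 0 (pitch 89, oldest) -> assign | voices=[65 64 74 77]
Op 6: note_on(83): all voices busy, STEAL voice 1 (pitch 64, oldest) -> assign | voices=[65 83 74 77]
Op 7: note_on(79): all voices busy, STEAL voice 2 (pitch 74, oldest) -> assign | voices=[65 83 79 77]

Answer: 65 83 79 77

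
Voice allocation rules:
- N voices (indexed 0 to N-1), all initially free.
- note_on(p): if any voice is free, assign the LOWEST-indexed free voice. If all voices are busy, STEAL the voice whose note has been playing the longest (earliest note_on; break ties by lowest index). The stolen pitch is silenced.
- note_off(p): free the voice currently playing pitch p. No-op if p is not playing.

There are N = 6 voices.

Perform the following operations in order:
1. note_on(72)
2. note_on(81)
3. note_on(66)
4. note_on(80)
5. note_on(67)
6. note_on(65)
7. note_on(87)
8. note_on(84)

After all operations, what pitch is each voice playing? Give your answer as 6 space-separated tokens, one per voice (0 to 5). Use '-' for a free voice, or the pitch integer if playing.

Op 1: note_on(72): voice 0 is free -> assigned | voices=[72 - - - - -]
Op 2: note_on(81): voice 1 is free -> assigned | voices=[72 81 - - - -]
Op 3: note_on(66): voice 2 is free -> assigned | voices=[72 81 66 - - -]
Op 4: note_on(80): voice 3 is free -> assigned | voices=[72 81 66 80 - -]
Op 5: note_on(67): voice 4 is free -> assigned | voices=[72 81 66 80 67 -]
Op 6: note_on(65): voice 5 is free -> assigned | voices=[72 81 66 80 67 65]
Op 7: note_on(87): all voices busy, STEAL voice 0 (pitch 72, oldest) -> assign | voices=[87 81 66 80 67 65]
Op 8: note_on(84): all voices busy, STEAL voice 1 (pitch 81, oldest) -> assign | voices=[87 84 66 80 67 65]

Answer: 87 84 66 80 67 65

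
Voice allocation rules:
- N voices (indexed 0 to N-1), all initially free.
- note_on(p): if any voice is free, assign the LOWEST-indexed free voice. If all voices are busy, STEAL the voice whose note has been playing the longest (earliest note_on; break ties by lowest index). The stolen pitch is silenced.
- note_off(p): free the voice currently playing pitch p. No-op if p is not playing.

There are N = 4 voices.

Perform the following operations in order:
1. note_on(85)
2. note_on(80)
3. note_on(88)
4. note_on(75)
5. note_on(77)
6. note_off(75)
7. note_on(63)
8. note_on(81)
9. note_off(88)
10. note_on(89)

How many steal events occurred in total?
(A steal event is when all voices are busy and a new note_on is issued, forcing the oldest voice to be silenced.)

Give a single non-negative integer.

Op 1: note_on(85): voice 0 is free -> assigned | voices=[85 - - -]
Op 2: note_on(80): voice 1 is free -> assigned | voices=[85 80 - -]
Op 3: note_on(88): voice 2 is free -> assigned | voices=[85 80 88 -]
Op 4: note_on(75): voice 3 is free -> assigned | voices=[85 80 88 75]
Op 5: note_on(77): all voices busy, STEAL voice 0 (pitch 85, oldest) -> assign | voices=[77 80 88 75]
Op 6: note_off(75): free voice 3 | voices=[77 80 88 -]
Op 7: note_on(63): voice 3 is free -> assigned | voices=[77 80 88 63]
Op 8: note_on(81): all voices busy, STEAL voice 1 (pitch 80, oldest) -> assign | voices=[77 81 88 63]
Op 9: note_off(88): free voice 2 | voices=[77 81 - 63]
Op 10: note_on(89): voice 2 is free -> assigned | voices=[77 81 89 63]

Answer: 2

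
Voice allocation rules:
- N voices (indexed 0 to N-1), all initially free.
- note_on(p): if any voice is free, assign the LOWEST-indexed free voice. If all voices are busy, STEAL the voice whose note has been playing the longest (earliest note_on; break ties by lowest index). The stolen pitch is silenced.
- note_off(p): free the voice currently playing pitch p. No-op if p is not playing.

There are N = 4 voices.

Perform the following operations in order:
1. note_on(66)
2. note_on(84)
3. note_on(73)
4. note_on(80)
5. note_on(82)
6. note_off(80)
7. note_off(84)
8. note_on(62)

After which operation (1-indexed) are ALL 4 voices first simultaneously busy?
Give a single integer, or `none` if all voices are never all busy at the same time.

Op 1: note_on(66): voice 0 is free -> assigned | voices=[66 - - -]
Op 2: note_on(84): voice 1 is free -> assigned | voices=[66 84 - -]
Op 3: note_on(73): voice 2 is free -> assigned | voices=[66 84 73 -]
Op 4: note_on(80): voice 3 is free -> assigned | voices=[66 84 73 80]
Op 5: note_on(82): all voices busy, STEAL voice 0 (pitch 66, oldest) -> assign | voices=[82 84 73 80]
Op 6: note_off(80): free voice 3 | voices=[82 84 73 -]
Op 7: note_off(84): free voice 1 | voices=[82 - 73 -]
Op 8: note_on(62): voice 1 is free -> assigned | voices=[82 62 73 -]

Answer: 4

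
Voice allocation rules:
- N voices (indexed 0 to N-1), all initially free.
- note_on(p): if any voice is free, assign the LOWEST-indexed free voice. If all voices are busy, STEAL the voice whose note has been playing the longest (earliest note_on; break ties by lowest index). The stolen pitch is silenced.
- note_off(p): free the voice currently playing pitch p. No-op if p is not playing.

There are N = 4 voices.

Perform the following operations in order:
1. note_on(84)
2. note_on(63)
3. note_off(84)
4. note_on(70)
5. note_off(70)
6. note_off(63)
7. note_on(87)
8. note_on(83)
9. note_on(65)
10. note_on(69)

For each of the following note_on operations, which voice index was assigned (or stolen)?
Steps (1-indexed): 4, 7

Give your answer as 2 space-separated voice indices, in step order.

Op 1: note_on(84): voice 0 is free -> assigned | voices=[84 - - -]
Op 2: note_on(63): voice 1 is free -> assigned | voices=[84 63 - -]
Op 3: note_off(84): free voice 0 | voices=[- 63 - -]
Op 4: note_on(70): voice 0 is free -> assigned | voices=[70 63 - -]
Op 5: note_off(70): free voice 0 | voices=[- 63 - -]
Op 6: note_off(63): free voice 1 | voices=[- - - -]
Op 7: note_on(87): voice 0 is free -> assigned | voices=[87 - - -]
Op 8: note_on(83): voice 1 is free -> assigned | voices=[87 83 - -]
Op 9: note_on(65): voice 2 is free -> assigned | voices=[87 83 65 -]
Op 10: note_on(69): voice 3 is free -> assigned | voices=[87 83 65 69]

Answer: 0 0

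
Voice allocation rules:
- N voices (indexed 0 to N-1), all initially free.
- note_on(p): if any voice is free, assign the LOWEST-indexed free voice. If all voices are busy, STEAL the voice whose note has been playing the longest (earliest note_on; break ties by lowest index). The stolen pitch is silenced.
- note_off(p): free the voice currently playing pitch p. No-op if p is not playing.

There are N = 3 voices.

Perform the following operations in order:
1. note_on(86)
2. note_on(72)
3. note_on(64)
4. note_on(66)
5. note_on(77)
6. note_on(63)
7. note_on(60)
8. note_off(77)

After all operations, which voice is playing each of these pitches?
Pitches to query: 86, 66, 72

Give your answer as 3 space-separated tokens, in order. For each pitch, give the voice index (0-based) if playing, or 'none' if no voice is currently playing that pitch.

Op 1: note_on(86): voice 0 is free -> assigned | voices=[86 - -]
Op 2: note_on(72): voice 1 is free -> assigned | voices=[86 72 -]
Op 3: note_on(64): voice 2 is free -> assigned | voices=[86 72 64]
Op 4: note_on(66): all voices busy, STEAL voice 0 (pitch 86, oldest) -> assign | voices=[66 72 64]
Op 5: note_on(77): all voices busy, STEAL voice 1 (pitch 72, oldest) -> assign | voices=[66 77 64]
Op 6: note_on(63): all voices busy, STEAL voice 2 (pitch 64, oldest) -> assign | voices=[66 77 63]
Op 7: note_on(60): all voices busy, STEAL voice 0 (pitch 66, oldest) -> assign | voices=[60 77 63]
Op 8: note_off(77): free voice 1 | voices=[60 - 63]

Answer: none none none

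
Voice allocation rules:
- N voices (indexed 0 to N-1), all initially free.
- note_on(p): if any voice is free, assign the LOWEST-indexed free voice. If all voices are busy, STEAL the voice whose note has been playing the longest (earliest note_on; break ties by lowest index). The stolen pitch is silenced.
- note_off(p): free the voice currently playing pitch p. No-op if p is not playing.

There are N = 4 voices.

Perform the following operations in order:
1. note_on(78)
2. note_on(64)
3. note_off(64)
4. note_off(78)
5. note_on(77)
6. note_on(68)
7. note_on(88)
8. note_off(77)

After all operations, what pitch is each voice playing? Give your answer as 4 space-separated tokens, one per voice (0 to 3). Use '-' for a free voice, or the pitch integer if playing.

Answer: - 68 88 -

Derivation:
Op 1: note_on(78): voice 0 is free -> assigned | voices=[78 - - -]
Op 2: note_on(64): voice 1 is free -> assigned | voices=[78 64 - -]
Op 3: note_off(64): free voice 1 | voices=[78 - - -]
Op 4: note_off(78): free voice 0 | voices=[- - - -]
Op 5: note_on(77): voice 0 is free -> assigned | voices=[77 - - -]
Op 6: note_on(68): voice 1 is free -> assigned | voices=[77 68 - -]
Op 7: note_on(88): voice 2 is free -> assigned | voices=[77 68 88 -]
Op 8: note_off(77): free voice 0 | voices=[- 68 88 -]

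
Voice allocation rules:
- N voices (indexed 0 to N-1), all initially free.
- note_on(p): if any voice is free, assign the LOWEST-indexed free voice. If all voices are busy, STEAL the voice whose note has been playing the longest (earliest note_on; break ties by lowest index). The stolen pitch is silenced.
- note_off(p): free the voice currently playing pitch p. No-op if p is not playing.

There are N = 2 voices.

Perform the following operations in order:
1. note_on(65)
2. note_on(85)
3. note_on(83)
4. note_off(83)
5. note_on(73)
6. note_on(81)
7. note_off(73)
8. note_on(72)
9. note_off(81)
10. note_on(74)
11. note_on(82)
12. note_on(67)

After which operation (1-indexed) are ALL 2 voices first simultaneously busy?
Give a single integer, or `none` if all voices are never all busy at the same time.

Op 1: note_on(65): voice 0 is free -> assigned | voices=[65 -]
Op 2: note_on(85): voice 1 is free -> assigned | voices=[65 85]
Op 3: note_on(83): all voices busy, STEAL voice 0 (pitch 65, oldest) -> assign | voices=[83 85]
Op 4: note_off(83): free voice 0 | voices=[- 85]
Op 5: note_on(73): voice 0 is free -> assigned | voices=[73 85]
Op 6: note_on(81): all voices busy, STEAL voice 1 (pitch 85, oldest) -> assign | voices=[73 81]
Op 7: note_off(73): free voice 0 | voices=[- 81]
Op 8: note_on(72): voice 0 is free -> assigned | voices=[72 81]
Op 9: note_off(81): free voice 1 | voices=[72 -]
Op 10: note_on(74): voice 1 is free -> assigned | voices=[72 74]
Op 11: note_on(82): all voices busy, STEAL voice 0 (pitch 72, oldest) -> assign | voices=[82 74]
Op 12: note_on(67): all voices busy, STEAL voice 1 (pitch 74, oldest) -> assign | voices=[82 67]

Answer: 2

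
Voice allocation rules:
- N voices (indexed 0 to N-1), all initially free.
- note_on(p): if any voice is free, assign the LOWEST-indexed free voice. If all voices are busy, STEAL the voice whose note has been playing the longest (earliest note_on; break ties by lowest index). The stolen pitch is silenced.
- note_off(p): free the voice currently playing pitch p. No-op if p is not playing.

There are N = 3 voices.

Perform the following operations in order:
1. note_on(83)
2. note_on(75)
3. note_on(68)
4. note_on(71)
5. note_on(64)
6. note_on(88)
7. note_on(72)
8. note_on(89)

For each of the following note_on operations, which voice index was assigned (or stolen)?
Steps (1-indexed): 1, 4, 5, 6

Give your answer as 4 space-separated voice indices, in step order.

Op 1: note_on(83): voice 0 is free -> assigned | voices=[83 - -]
Op 2: note_on(75): voice 1 is free -> assigned | voices=[83 75 -]
Op 3: note_on(68): voice 2 is free -> assigned | voices=[83 75 68]
Op 4: note_on(71): all voices busy, STEAL voice 0 (pitch 83, oldest) -> assign | voices=[71 75 68]
Op 5: note_on(64): all voices busy, STEAL voice 1 (pitch 75, oldest) -> assign | voices=[71 64 68]
Op 6: note_on(88): all voices busy, STEAL voice 2 (pitch 68, oldest) -> assign | voices=[71 64 88]
Op 7: note_on(72): all voices busy, STEAL voice 0 (pitch 71, oldest) -> assign | voices=[72 64 88]
Op 8: note_on(89): all voices busy, STEAL voice 1 (pitch 64, oldest) -> assign | voices=[72 89 88]

Answer: 0 0 1 2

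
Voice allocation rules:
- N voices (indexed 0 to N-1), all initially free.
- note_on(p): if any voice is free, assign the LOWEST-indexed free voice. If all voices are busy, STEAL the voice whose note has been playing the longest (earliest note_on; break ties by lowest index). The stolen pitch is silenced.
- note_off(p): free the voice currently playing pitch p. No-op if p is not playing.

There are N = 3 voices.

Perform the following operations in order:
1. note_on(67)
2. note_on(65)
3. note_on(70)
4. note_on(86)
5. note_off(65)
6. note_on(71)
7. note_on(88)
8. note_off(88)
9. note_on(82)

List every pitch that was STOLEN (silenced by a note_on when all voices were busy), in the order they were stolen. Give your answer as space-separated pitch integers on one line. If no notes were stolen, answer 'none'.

Op 1: note_on(67): voice 0 is free -> assigned | voices=[67 - -]
Op 2: note_on(65): voice 1 is free -> assigned | voices=[67 65 -]
Op 3: note_on(70): voice 2 is free -> assigned | voices=[67 65 70]
Op 4: note_on(86): all voices busy, STEAL voice 0 (pitch 67, oldest) -> assign | voices=[86 65 70]
Op 5: note_off(65): free voice 1 | voices=[86 - 70]
Op 6: note_on(71): voice 1 is free -> assigned | voices=[86 71 70]
Op 7: note_on(88): all voices busy, STEAL voice 2 (pitch 70, oldest) -> assign | voices=[86 71 88]
Op 8: note_off(88): free voice 2 | voices=[86 71 -]
Op 9: note_on(82): voice 2 is free -> assigned | voices=[86 71 82]

Answer: 67 70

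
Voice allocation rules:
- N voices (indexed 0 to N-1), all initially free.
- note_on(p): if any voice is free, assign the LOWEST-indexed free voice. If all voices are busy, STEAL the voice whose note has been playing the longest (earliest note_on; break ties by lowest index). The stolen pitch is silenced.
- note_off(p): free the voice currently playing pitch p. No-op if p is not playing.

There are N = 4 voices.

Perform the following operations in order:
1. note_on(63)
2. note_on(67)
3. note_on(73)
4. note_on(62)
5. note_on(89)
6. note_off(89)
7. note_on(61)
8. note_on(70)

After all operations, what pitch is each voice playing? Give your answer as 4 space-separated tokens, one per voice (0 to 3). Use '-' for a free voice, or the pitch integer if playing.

Op 1: note_on(63): voice 0 is free -> assigned | voices=[63 - - -]
Op 2: note_on(67): voice 1 is free -> assigned | voices=[63 67 - -]
Op 3: note_on(73): voice 2 is free -> assigned | voices=[63 67 73 -]
Op 4: note_on(62): voice 3 is free -> assigned | voices=[63 67 73 62]
Op 5: note_on(89): all voices busy, STEAL voice 0 (pitch 63, oldest) -> assign | voices=[89 67 73 62]
Op 6: note_off(89): free voice 0 | voices=[- 67 73 62]
Op 7: note_on(61): voice 0 is free -> assigned | voices=[61 67 73 62]
Op 8: note_on(70): all voices busy, STEAL voice 1 (pitch 67, oldest) -> assign | voices=[61 70 73 62]

Answer: 61 70 73 62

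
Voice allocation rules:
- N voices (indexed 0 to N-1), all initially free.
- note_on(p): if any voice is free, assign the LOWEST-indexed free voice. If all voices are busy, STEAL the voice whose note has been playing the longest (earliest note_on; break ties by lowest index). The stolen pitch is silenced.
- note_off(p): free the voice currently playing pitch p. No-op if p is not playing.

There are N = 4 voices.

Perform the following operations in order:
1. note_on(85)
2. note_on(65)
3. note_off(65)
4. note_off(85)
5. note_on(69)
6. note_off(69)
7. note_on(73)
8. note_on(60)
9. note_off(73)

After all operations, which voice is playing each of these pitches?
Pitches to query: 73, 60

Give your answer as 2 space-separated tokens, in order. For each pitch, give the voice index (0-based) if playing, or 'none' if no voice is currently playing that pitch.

Op 1: note_on(85): voice 0 is free -> assigned | voices=[85 - - -]
Op 2: note_on(65): voice 1 is free -> assigned | voices=[85 65 - -]
Op 3: note_off(65): free voice 1 | voices=[85 - - -]
Op 4: note_off(85): free voice 0 | voices=[- - - -]
Op 5: note_on(69): voice 0 is free -> assigned | voices=[69 - - -]
Op 6: note_off(69): free voice 0 | voices=[- - - -]
Op 7: note_on(73): voice 0 is free -> assigned | voices=[73 - - -]
Op 8: note_on(60): voice 1 is free -> assigned | voices=[73 60 - -]
Op 9: note_off(73): free voice 0 | voices=[- 60 - -]

Answer: none 1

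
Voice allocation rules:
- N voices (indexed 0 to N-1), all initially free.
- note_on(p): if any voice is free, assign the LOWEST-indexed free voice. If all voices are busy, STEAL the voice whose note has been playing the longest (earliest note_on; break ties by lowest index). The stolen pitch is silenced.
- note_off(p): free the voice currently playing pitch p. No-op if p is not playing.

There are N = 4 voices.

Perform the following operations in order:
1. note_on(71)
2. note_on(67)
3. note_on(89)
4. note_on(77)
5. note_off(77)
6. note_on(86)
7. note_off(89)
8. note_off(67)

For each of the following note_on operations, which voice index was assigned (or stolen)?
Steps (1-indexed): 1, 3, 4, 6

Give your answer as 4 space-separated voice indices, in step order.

Answer: 0 2 3 3

Derivation:
Op 1: note_on(71): voice 0 is free -> assigned | voices=[71 - - -]
Op 2: note_on(67): voice 1 is free -> assigned | voices=[71 67 - -]
Op 3: note_on(89): voice 2 is free -> assigned | voices=[71 67 89 -]
Op 4: note_on(77): voice 3 is free -> assigned | voices=[71 67 89 77]
Op 5: note_off(77): free voice 3 | voices=[71 67 89 -]
Op 6: note_on(86): voice 3 is free -> assigned | voices=[71 67 89 86]
Op 7: note_off(89): free voice 2 | voices=[71 67 - 86]
Op 8: note_off(67): free voice 1 | voices=[71 - - 86]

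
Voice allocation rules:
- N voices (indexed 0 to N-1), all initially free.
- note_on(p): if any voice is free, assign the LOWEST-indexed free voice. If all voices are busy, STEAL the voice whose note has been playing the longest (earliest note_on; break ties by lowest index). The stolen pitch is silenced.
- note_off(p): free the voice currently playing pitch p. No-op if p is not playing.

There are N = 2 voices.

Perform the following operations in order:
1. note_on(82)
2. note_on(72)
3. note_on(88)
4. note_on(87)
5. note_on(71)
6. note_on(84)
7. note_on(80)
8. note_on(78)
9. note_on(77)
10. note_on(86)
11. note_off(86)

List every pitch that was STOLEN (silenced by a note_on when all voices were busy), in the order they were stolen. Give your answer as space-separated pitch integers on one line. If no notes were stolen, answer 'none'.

Op 1: note_on(82): voice 0 is free -> assigned | voices=[82 -]
Op 2: note_on(72): voice 1 is free -> assigned | voices=[82 72]
Op 3: note_on(88): all voices busy, STEAL voice 0 (pitch 82, oldest) -> assign | voices=[88 72]
Op 4: note_on(87): all voices busy, STEAL voice 1 (pitch 72, oldest) -> assign | voices=[88 87]
Op 5: note_on(71): all voices busy, STEAL voice 0 (pitch 88, oldest) -> assign | voices=[71 87]
Op 6: note_on(84): all voices busy, STEAL voice 1 (pitch 87, oldest) -> assign | voices=[71 84]
Op 7: note_on(80): all voices busy, STEAL voice 0 (pitch 71, oldest) -> assign | voices=[80 84]
Op 8: note_on(78): all voices busy, STEAL voice 1 (pitch 84, oldest) -> assign | voices=[80 78]
Op 9: note_on(77): all voices busy, STEAL voice 0 (pitch 80, oldest) -> assign | voices=[77 78]
Op 10: note_on(86): all voices busy, STEAL voice 1 (pitch 78, oldest) -> assign | voices=[77 86]
Op 11: note_off(86): free voice 1 | voices=[77 -]

Answer: 82 72 88 87 71 84 80 78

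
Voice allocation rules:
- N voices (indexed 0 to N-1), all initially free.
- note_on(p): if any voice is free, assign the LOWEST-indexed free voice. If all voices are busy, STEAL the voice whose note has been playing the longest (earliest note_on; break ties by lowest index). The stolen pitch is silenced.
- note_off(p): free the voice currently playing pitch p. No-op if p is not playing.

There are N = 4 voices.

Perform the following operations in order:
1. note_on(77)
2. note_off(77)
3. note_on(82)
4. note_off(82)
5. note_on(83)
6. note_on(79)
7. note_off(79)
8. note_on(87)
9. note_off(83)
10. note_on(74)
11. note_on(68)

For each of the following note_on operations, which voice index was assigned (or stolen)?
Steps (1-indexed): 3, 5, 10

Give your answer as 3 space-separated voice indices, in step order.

Op 1: note_on(77): voice 0 is free -> assigned | voices=[77 - - -]
Op 2: note_off(77): free voice 0 | voices=[- - - -]
Op 3: note_on(82): voice 0 is free -> assigned | voices=[82 - - -]
Op 4: note_off(82): free voice 0 | voices=[- - - -]
Op 5: note_on(83): voice 0 is free -> assigned | voices=[83 - - -]
Op 6: note_on(79): voice 1 is free -> assigned | voices=[83 79 - -]
Op 7: note_off(79): free voice 1 | voices=[83 - - -]
Op 8: note_on(87): voice 1 is free -> assigned | voices=[83 87 - -]
Op 9: note_off(83): free voice 0 | voices=[- 87 - -]
Op 10: note_on(74): voice 0 is free -> assigned | voices=[74 87 - -]
Op 11: note_on(68): voice 2 is free -> assigned | voices=[74 87 68 -]

Answer: 0 0 0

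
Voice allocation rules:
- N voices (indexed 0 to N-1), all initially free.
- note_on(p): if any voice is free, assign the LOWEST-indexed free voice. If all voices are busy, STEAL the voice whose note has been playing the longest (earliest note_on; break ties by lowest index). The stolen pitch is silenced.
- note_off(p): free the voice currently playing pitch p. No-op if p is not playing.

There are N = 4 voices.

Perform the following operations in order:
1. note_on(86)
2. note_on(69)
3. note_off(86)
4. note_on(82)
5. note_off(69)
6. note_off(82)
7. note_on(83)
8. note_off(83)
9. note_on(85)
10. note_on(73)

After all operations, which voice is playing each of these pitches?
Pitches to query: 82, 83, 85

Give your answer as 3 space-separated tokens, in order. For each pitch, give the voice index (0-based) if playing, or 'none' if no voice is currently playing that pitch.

Op 1: note_on(86): voice 0 is free -> assigned | voices=[86 - - -]
Op 2: note_on(69): voice 1 is free -> assigned | voices=[86 69 - -]
Op 3: note_off(86): free voice 0 | voices=[- 69 - -]
Op 4: note_on(82): voice 0 is free -> assigned | voices=[82 69 - -]
Op 5: note_off(69): free voice 1 | voices=[82 - - -]
Op 6: note_off(82): free voice 0 | voices=[- - - -]
Op 7: note_on(83): voice 0 is free -> assigned | voices=[83 - - -]
Op 8: note_off(83): free voice 0 | voices=[- - - -]
Op 9: note_on(85): voice 0 is free -> assigned | voices=[85 - - -]
Op 10: note_on(73): voice 1 is free -> assigned | voices=[85 73 - -]

Answer: none none 0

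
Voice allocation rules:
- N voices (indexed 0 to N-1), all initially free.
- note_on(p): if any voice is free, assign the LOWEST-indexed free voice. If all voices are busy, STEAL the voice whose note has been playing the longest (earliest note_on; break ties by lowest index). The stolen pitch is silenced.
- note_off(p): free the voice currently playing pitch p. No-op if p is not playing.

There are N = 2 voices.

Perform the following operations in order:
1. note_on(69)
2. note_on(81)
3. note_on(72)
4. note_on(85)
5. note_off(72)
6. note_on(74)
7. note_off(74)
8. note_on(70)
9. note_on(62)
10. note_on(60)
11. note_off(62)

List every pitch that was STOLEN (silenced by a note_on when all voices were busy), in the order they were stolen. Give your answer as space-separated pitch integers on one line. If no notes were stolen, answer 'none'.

Op 1: note_on(69): voice 0 is free -> assigned | voices=[69 -]
Op 2: note_on(81): voice 1 is free -> assigned | voices=[69 81]
Op 3: note_on(72): all voices busy, STEAL voice 0 (pitch 69, oldest) -> assign | voices=[72 81]
Op 4: note_on(85): all voices busy, STEAL voice 1 (pitch 81, oldest) -> assign | voices=[72 85]
Op 5: note_off(72): free voice 0 | voices=[- 85]
Op 6: note_on(74): voice 0 is free -> assigned | voices=[74 85]
Op 7: note_off(74): free voice 0 | voices=[- 85]
Op 8: note_on(70): voice 0 is free -> assigned | voices=[70 85]
Op 9: note_on(62): all voices busy, STEAL voice 1 (pitch 85, oldest) -> assign | voices=[70 62]
Op 10: note_on(60): all voices busy, STEAL voice 0 (pitch 70, oldest) -> assign | voices=[60 62]
Op 11: note_off(62): free voice 1 | voices=[60 -]

Answer: 69 81 85 70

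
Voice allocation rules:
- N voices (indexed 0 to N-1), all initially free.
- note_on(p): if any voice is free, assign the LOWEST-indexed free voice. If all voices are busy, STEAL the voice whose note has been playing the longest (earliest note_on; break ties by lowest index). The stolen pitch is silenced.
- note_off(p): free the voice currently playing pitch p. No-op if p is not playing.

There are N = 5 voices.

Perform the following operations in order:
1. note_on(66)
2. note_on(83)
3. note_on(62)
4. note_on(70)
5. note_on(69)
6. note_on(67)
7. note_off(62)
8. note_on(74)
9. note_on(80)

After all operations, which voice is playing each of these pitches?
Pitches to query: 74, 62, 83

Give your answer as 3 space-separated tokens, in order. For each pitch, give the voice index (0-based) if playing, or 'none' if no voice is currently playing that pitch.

Op 1: note_on(66): voice 0 is free -> assigned | voices=[66 - - - -]
Op 2: note_on(83): voice 1 is free -> assigned | voices=[66 83 - - -]
Op 3: note_on(62): voice 2 is free -> assigned | voices=[66 83 62 - -]
Op 4: note_on(70): voice 3 is free -> assigned | voices=[66 83 62 70 -]
Op 5: note_on(69): voice 4 is free -> assigned | voices=[66 83 62 70 69]
Op 6: note_on(67): all voices busy, STEAL voice 0 (pitch 66, oldest) -> assign | voices=[67 83 62 70 69]
Op 7: note_off(62): free voice 2 | voices=[67 83 - 70 69]
Op 8: note_on(74): voice 2 is free -> assigned | voices=[67 83 74 70 69]
Op 9: note_on(80): all voices busy, STEAL voice 1 (pitch 83, oldest) -> assign | voices=[67 80 74 70 69]

Answer: 2 none none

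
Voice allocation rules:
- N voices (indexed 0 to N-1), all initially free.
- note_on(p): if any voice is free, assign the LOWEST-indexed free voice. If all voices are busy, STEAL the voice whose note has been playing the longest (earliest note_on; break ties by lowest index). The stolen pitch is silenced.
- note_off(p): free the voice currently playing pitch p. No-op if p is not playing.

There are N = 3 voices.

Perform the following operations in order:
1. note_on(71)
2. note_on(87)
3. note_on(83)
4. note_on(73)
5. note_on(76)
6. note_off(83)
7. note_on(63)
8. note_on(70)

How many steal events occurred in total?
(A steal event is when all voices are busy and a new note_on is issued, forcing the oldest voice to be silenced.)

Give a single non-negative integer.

Answer: 3

Derivation:
Op 1: note_on(71): voice 0 is free -> assigned | voices=[71 - -]
Op 2: note_on(87): voice 1 is free -> assigned | voices=[71 87 -]
Op 3: note_on(83): voice 2 is free -> assigned | voices=[71 87 83]
Op 4: note_on(73): all voices busy, STEAL voice 0 (pitch 71, oldest) -> assign | voices=[73 87 83]
Op 5: note_on(76): all voices busy, STEAL voice 1 (pitch 87, oldest) -> assign | voices=[73 76 83]
Op 6: note_off(83): free voice 2 | voices=[73 76 -]
Op 7: note_on(63): voice 2 is free -> assigned | voices=[73 76 63]
Op 8: note_on(70): all voices busy, STEAL voice 0 (pitch 73, oldest) -> assign | voices=[70 76 63]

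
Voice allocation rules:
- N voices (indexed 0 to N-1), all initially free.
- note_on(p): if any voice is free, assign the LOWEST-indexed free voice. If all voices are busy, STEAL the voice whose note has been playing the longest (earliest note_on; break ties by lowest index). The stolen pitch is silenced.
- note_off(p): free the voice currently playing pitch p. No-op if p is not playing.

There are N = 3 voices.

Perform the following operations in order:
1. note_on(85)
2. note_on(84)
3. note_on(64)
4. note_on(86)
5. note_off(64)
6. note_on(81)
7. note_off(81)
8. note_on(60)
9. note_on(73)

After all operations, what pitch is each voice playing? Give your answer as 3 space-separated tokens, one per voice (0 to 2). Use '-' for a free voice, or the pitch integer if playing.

Op 1: note_on(85): voice 0 is free -> assigned | voices=[85 - -]
Op 2: note_on(84): voice 1 is free -> assigned | voices=[85 84 -]
Op 3: note_on(64): voice 2 is free -> assigned | voices=[85 84 64]
Op 4: note_on(86): all voices busy, STEAL voice 0 (pitch 85, oldest) -> assign | voices=[86 84 64]
Op 5: note_off(64): free voice 2 | voices=[86 84 -]
Op 6: note_on(81): voice 2 is free -> assigned | voices=[86 84 81]
Op 7: note_off(81): free voice 2 | voices=[86 84 -]
Op 8: note_on(60): voice 2 is free -> assigned | voices=[86 84 60]
Op 9: note_on(73): all voices busy, STEAL voice 1 (pitch 84, oldest) -> assign | voices=[86 73 60]

Answer: 86 73 60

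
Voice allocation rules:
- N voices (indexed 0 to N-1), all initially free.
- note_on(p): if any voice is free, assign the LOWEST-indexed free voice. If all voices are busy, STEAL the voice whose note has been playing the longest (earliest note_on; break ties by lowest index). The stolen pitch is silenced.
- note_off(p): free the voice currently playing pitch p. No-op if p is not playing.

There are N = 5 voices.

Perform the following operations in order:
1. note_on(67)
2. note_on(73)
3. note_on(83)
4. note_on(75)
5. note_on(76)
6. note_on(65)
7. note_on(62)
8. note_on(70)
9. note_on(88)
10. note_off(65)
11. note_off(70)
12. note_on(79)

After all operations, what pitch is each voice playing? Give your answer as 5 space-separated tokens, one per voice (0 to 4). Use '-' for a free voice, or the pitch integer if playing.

Op 1: note_on(67): voice 0 is free -> assigned | voices=[67 - - - -]
Op 2: note_on(73): voice 1 is free -> assigned | voices=[67 73 - - -]
Op 3: note_on(83): voice 2 is free -> assigned | voices=[67 73 83 - -]
Op 4: note_on(75): voice 3 is free -> assigned | voices=[67 73 83 75 -]
Op 5: note_on(76): voice 4 is free -> assigned | voices=[67 73 83 75 76]
Op 6: note_on(65): all voices busy, STEAL voice 0 (pitch 67, oldest) -> assign | voices=[65 73 83 75 76]
Op 7: note_on(62): all voices busy, STEAL voice 1 (pitch 73, oldest) -> assign | voices=[65 62 83 75 76]
Op 8: note_on(70): all voices busy, STEAL voice 2 (pitch 83, oldest) -> assign | voices=[65 62 70 75 76]
Op 9: note_on(88): all voices busy, STEAL voice 3 (pitch 75, oldest) -> assign | voices=[65 62 70 88 76]
Op 10: note_off(65): free voice 0 | voices=[- 62 70 88 76]
Op 11: note_off(70): free voice 2 | voices=[- 62 - 88 76]
Op 12: note_on(79): voice 0 is free -> assigned | voices=[79 62 - 88 76]

Answer: 79 62 - 88 76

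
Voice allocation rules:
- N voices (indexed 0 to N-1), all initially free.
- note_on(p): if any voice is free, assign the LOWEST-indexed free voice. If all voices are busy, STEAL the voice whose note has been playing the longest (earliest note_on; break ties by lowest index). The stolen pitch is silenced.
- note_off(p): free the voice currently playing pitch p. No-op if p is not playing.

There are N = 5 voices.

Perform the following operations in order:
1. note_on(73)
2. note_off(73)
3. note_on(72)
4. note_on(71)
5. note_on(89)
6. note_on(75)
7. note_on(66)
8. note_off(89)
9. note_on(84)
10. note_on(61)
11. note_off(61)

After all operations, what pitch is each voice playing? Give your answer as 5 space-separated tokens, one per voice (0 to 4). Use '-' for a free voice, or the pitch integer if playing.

Op 1: note_on(73): voice 0 is free -> assigned | voices=[73 - - - -]
Op 2: note_off(73): free voice 0 | voices=[- - - - -]
Op 3: note_on(72): voice 0 is free -> assigned | voices=[72 - - - -]
Op 4: note_on(71): voice 1 is free -> assigned | voices=[72 71 - - -]
Op 5: note_on(89): voice 2 is free -> assigned | voices=[72 71 89 - -]
Op 6: note_on(75): voice 3 is free -> assigned | voices=[72 71 89 75 -]
Op 7: note_on(66): voice 4 is free -> assigned | voices=[72 71 89 75 66]
Op 8: note_off(89): free voice 2 | voices=[72 71 - 75 66]
Op 9: note_on(84): voice 2 is free -> assigned | voices=[72 71 84 75 66]
Op 10: note_on(61): all voices busy, STEAL voice 0 (pitch 72, oldest) -> assign | voices=[61 71 84 75 66]
Op 11: note_off(61): free voice 0 | voices=[- 71 84 75 66]

Answer: - 71 84 75 66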